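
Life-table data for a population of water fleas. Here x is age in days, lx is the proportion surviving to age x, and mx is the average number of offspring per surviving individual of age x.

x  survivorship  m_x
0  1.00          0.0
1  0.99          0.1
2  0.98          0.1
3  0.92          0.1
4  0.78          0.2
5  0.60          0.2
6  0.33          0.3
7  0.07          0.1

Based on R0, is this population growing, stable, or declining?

declining

R0 = Σ lx·mx = 0 + 0.099 + 0.098 + 0.092 + 0.156 + 0.12 + 0.099 + 0.007 = 0.671
R0 < 1, so the population is declining.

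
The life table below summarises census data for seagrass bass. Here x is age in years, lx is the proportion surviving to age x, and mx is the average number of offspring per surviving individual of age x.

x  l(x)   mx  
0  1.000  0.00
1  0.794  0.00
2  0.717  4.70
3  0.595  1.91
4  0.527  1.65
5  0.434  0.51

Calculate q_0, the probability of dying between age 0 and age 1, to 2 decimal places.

0.21

q_0 = (l_0 − l_1) / l_0 = (1 − 0.794) / 1
     = 0.206 / 1 = 0.206 → 0.21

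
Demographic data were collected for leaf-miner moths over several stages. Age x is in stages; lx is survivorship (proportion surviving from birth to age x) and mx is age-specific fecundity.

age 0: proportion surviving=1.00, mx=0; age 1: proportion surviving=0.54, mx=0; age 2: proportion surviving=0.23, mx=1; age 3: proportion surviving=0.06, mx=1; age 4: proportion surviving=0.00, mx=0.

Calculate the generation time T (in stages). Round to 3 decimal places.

2.207

lx·mx: 0, 0, 0.23, 0.06, 0 → R0 = 0.29
x·lx·mx: 0, 0, 0.46, 0.18, 0 → Σ = 0.64
T = 0.64 / 0.29 = 2.206897… → 2.207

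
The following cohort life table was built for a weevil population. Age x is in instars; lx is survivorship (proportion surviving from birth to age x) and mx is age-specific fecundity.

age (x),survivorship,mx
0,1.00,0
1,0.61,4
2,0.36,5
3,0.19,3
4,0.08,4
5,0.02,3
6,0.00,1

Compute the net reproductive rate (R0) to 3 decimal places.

5.190

lx·mx by age: 0, 2.44, 1.8, 0.57, 0.32, 0.06, 0
R0 = Σ lx·mx = 5.19 → 5.190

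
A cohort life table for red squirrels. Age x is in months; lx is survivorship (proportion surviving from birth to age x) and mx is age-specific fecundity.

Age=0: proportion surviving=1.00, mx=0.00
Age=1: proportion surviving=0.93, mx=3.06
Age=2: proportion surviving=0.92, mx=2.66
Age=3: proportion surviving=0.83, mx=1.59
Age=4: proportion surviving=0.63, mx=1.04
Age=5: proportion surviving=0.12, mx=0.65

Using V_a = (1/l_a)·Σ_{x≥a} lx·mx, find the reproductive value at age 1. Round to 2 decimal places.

7.90

lx·mx for x ≥ 1: 2.8458, 2.4472, 1.3197, 0.6552, 0.078 → sum = 7.3459
V_1 = 7.3459 / l_1 = 7.3459 / 0.93 = 7.898817… → 7.90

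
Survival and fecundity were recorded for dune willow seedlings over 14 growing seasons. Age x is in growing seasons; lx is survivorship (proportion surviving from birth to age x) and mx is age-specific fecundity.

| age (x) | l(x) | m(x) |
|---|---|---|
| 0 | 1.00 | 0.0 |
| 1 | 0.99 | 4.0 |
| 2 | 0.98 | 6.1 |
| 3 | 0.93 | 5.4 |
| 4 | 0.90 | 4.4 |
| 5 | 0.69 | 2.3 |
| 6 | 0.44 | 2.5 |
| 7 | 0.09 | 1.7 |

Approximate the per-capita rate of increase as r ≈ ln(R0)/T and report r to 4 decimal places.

1.0736

R0 = Σ lx·mx = 0 + 3.96 + 5.978 + 5.022 + 3.96 + 1.587 + 1.1 + 0.153 = 21.76
Σ x·lx·mx = 62.428; T = 62.428/21.76 = 2.86893…
r ≈ ln(R0)/T = ln(21.76)/2.86893… = 1.073595… → 1.0736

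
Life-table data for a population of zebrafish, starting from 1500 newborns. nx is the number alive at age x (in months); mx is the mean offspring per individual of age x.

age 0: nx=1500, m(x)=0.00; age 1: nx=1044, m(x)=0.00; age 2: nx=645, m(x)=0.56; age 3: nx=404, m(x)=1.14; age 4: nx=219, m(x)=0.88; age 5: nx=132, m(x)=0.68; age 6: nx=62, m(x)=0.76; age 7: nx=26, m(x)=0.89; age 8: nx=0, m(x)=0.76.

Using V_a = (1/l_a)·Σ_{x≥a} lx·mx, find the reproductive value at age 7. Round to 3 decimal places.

0.890

lx = nx/n0 = nx/1500: 1, 0.696, 0.43, 0.26933…, 0.146, 0.088, 0.04133…, 0.01733…, 0
lx·mx for x ≥ 7: 0.015427…, 0 → sum = 0.015427…
V_7 = 0.015427… / l_7 = 0.015427… / 0.017333… = 0.89… → 0.890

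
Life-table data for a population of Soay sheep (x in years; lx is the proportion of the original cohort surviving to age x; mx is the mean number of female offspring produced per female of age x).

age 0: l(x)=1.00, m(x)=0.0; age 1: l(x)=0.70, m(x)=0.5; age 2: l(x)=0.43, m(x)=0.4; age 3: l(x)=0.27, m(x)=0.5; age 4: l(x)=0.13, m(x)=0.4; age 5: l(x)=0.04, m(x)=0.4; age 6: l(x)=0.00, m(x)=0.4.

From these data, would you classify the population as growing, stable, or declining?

R0 = Σ lx·mx = 0 + 0.35 + 0.172 + 0.135 + 0.052 + 0.016 + 0 = 0.725
R0 < 1, so the population is declining.

declining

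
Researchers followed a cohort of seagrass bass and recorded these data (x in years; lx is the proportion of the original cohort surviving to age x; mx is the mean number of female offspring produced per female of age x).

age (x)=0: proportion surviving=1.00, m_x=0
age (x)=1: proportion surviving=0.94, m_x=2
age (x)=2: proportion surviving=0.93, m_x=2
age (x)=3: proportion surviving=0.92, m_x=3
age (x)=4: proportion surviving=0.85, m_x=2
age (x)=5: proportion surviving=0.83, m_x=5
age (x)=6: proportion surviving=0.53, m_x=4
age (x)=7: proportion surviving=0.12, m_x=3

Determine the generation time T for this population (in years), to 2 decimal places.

lx·mx: 0, 1.88, 1.86, 2.76, 1.7, 4.15, 2.12, 0.36 → R0 = 14.83
x·lx·mx: 0, 1.88, 3.72, 8.28, 6.8, 20.75, 12.72, 2.52 → Σ = 56.67
T = 56.67 / 14.83 = 3.821308… → 3.82

3.82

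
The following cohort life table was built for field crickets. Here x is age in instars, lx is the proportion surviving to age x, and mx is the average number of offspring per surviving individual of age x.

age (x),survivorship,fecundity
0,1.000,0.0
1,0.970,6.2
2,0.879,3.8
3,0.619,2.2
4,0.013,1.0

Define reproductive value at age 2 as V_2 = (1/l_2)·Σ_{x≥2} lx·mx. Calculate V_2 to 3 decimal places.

lx·mx for x ≥ 2: 3.3402, 1.3618, 0.013 → sum = 4.715
V_2 = 4.715 / l_2 = 4.715 / 0.879 = 5.36405… → 5.364

5.364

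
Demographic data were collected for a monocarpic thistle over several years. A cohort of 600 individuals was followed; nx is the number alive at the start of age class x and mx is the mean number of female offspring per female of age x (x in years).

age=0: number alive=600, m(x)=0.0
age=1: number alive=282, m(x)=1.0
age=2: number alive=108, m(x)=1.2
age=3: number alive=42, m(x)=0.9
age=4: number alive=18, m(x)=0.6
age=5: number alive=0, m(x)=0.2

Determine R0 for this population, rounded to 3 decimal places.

lx = nx/n0 = nx/600: 1, 0.47, 0.18, 0.07, 0.03, 0
lx·mx by age: 0, 0.47, 0.216, 0.063, 0.018, 0
R0 = Σ lx·mx = 0.767 → 0.767

0.767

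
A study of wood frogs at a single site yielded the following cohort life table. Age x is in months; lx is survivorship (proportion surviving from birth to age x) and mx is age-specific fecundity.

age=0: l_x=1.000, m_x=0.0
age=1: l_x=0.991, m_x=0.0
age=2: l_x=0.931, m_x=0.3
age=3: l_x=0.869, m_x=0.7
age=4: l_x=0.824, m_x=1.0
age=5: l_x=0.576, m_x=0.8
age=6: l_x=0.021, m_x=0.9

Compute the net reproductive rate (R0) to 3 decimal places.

lx·mx by age: 0, 0, 0.2793, 0.6083, 0.824, 0.4608, 0.0189
R0 = Σ lx·mx = 2.1913 → 2.191

2.191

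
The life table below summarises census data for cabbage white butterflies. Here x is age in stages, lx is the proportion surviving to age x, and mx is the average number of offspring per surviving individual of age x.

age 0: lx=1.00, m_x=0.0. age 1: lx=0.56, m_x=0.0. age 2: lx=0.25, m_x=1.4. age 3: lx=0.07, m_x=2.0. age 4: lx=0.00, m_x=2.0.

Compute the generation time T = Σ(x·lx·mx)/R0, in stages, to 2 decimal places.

lx·mx: 0, 0, 0.35, 0.14, 0 → R0 = 0.49
x·lx·mx: 0, 0, 0.7, 0.42, 0 → Σ = 1.12
T = 1.12 / 0.49 = 2.285714… → 2.29

2.29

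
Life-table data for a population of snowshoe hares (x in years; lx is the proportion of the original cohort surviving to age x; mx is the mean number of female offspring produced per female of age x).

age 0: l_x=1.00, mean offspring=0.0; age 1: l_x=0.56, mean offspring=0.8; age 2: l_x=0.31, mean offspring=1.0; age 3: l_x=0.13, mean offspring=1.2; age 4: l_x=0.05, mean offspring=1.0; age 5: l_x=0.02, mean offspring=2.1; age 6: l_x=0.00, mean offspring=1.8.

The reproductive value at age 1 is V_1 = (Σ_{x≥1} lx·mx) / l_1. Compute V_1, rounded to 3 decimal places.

lx·mx for x ≥ 1: 0.448, 0.31, 0.156, 0.05, 0.042, 0 → sum = 1.006
V_1 = 1.006 / l_1 = 1.006 / 0.56 = 1.796429… → 1.796

1.796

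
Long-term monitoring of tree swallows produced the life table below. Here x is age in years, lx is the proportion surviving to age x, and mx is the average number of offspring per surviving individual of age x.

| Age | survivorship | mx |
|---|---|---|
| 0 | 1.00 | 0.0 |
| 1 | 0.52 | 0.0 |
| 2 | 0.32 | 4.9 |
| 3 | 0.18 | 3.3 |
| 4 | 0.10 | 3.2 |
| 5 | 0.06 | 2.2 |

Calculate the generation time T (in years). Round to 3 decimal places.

lx·mx: 0, 0, 1.568, 0.594, 0.32, 0.132 → R0 = 2.614
x·lx·mx: 0, 0, 3.136, 1.782, 1.28, 0.66 → Σ = 6.858
T = 6.858 / 2.614 = 2.623565… → 2.624

2.624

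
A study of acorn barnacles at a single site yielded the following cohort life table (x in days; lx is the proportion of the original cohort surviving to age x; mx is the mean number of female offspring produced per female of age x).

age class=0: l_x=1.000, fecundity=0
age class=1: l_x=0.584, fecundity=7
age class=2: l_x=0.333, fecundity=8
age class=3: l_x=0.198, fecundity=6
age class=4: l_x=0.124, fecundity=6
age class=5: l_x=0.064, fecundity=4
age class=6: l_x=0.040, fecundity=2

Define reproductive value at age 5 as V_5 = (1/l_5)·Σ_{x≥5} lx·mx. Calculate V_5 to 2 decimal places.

lx·mx for x ≥ 5: 0.256, 0.08 → sum = 0.336
V_5 = 0.336 / l_5 = 0.336 / 0.064 = 5.25 → 5.25

5.25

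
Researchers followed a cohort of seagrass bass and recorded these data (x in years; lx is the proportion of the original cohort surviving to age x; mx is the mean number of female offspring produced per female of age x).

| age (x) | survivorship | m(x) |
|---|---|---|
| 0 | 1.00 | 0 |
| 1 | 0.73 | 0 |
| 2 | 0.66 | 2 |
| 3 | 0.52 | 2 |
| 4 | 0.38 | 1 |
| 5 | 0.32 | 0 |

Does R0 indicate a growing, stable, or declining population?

growing

R0 = Σ lx·mx = 0 + 0 + 1.32 + 1.04 + 0.38 + 0 = 2.74
R0 > 1, so the population is growing.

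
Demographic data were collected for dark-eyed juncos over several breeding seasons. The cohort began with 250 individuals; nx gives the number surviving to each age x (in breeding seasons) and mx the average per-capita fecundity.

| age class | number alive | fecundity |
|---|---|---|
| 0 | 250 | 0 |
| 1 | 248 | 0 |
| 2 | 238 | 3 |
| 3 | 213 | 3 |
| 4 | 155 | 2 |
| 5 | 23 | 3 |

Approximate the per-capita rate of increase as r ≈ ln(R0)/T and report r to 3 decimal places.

lx = nx/n0 = nx/250: 1, 0.992, 0.952, 0.852, 0.62, 0.092
R0 = Σ lx·mx = 0 + 0 + 2.856 + 2.556 + 1.24 + 0.276 = 6.928
Σ x·lx·mx = 19.72; T = 19.72/6.928 = 2.84642…
r ≈ ln(R0)/T = ln(6.928)/2.84642… = 0.68… → 0.680

0.680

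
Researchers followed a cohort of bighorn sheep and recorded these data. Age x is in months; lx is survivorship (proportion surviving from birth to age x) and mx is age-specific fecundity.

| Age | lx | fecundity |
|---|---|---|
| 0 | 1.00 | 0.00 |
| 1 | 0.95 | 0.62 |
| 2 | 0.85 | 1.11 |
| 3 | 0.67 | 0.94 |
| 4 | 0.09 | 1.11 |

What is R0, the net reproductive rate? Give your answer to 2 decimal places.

lx·mx by age: 0, 0.589, 0.9435, 0.6298, 0.0999
R0 = Σ lx·mx = 2.2622 → 2.26

2.26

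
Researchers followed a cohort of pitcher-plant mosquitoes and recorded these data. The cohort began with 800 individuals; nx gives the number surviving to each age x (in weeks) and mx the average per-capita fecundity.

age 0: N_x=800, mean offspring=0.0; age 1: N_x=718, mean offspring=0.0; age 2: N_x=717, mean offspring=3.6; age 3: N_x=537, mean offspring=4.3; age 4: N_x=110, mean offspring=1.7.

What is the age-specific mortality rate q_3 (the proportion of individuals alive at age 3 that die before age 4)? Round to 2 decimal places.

0.80

lx = nx/n0 = nx/800: 1, 0.8975, 0.89625, 0.67125, 0.1375
q_3 = (l_3 − l_4) / l_3 = (0.67125 − 0.1375) / 0.67125
     = 0.53375 / 0.67125 = 0.795158… → 0.80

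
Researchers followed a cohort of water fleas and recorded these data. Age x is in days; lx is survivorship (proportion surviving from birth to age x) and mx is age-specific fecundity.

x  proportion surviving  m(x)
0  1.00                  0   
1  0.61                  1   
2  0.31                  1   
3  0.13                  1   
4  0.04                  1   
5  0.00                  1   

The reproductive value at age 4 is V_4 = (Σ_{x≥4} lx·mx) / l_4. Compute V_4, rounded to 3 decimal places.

lx·mx for x ≥ 4: 0.04, 0 → sum = 0.04
V_4 = 0.04 / l_4 = 0.04 / 0.04 = 1 → 1.000

1.000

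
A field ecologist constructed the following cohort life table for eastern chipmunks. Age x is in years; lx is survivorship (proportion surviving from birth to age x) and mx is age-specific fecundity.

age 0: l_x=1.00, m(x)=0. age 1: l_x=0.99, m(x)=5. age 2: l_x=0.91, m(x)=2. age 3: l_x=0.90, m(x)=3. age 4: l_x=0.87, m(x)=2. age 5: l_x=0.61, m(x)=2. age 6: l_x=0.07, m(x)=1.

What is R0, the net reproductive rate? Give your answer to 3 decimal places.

12.500

lx·mx by age: 0, 4.95, 1.82, 2.7, 1.74, 1.22, 0.07
R0 = Σ lx·mx = 12.5 → 12.500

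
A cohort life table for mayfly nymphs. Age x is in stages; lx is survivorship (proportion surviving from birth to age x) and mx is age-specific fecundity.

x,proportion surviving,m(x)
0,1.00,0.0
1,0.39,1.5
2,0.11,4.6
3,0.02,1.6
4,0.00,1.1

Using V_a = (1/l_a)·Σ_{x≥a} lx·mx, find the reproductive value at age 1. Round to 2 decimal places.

lx·mx for x ≥ 1: 0.585, 0.506, 0.032, 0 → sum = 1.123
V_1 = 1.123 / l_1 = 1.123 / 0.39 = 2.879487… → 2.88

2.88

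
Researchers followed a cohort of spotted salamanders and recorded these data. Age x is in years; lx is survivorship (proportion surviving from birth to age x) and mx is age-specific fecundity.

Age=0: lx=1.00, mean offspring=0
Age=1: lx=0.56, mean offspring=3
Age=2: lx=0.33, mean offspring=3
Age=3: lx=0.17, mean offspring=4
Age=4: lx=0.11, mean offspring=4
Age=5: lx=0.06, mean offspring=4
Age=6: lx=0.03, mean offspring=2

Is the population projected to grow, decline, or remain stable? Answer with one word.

growing

R0 = Σ lx·mx = 0 + 1.68 + 0.99 + 0.68 + 0.44 + 0.24 + 0.06 = 4.09
R0 > 1, so the population is growing.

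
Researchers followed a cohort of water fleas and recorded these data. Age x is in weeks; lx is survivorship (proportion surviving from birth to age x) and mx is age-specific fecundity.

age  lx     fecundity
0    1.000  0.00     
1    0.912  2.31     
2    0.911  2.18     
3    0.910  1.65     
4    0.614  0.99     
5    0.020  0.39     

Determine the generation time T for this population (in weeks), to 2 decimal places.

lx·mx: 0, 2.10672, 1.98598, 1.5015, 0.60786, 0.0078 → R0 = 6.20986
x·lx·mx: 0, 2.10672, 3.97196, 4.5045, 2.43144, 0.039 → Σ = 13.05362
T = 13.05362 / 6.20986 = 2.10208… → 2.10

2.10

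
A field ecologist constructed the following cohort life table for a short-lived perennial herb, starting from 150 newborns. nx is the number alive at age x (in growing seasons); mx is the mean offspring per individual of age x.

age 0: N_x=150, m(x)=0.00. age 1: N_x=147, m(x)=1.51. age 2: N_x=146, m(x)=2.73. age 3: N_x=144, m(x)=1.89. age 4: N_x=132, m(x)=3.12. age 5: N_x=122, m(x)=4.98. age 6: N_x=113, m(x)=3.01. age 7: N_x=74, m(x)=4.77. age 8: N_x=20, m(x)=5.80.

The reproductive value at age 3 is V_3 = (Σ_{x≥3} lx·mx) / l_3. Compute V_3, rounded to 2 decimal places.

lx = nx/n0 = nx/150: 1, 0.98, 0.97333…, 0.96, 0.88, 0.81333…, 0.75333…, 0.49333…, 0.13333…
lx·mx for x ≥ 3: 1.8144, 2.7456, 4.0504…, 2.267533…, 2.3532…, 0.773333… → sum = 14.004467…
V_3 = 14.004467… / l_3 = 14.004467… / 0.96 = 14.587986… → 14.59

14.59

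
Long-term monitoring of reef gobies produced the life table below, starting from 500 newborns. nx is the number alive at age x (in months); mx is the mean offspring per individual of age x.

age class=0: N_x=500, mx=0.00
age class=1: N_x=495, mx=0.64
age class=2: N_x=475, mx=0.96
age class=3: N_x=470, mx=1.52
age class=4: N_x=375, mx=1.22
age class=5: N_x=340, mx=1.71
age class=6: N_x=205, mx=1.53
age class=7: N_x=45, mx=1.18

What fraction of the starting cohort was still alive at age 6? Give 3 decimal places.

l_6 = n_6/n_0 = 205/500 = 0.41 → 0.410

0.410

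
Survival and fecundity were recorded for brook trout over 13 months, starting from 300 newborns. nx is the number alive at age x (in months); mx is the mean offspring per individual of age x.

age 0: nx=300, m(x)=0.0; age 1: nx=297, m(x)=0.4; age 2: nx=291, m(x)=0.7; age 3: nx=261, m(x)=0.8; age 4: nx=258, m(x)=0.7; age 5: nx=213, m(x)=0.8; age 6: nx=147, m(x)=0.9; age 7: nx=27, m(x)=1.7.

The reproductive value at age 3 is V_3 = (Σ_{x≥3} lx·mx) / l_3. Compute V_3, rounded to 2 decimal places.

2.83

lx = nx/n0 = nx/300: 1, 0.99, 0.97, 0.87, 0.86, 0.71, 0.49, 0.09
lx·mx for x ≥ 3: 0.696, 0.602, 0.568, 0.441, 0.153 → sum = 2.46
V_3 = 2.46 / l_3 = 2.46 / 0.87 = 2.827586… → 2.83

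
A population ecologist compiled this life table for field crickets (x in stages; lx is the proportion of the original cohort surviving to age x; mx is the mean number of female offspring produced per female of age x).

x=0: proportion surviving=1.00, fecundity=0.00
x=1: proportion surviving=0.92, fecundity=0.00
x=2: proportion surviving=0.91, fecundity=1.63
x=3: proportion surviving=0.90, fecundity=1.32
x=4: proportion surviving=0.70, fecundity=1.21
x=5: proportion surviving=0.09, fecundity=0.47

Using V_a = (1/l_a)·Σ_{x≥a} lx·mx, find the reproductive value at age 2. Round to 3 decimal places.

3.913

lx·mx for x ≥ 2: 1.4833, 1.188, 0.847, 0.0423 → sum = 3.5606
V_2 = 3.5606 / l_2 = 3.5606 / 0.91 = 3.912747… → 3.913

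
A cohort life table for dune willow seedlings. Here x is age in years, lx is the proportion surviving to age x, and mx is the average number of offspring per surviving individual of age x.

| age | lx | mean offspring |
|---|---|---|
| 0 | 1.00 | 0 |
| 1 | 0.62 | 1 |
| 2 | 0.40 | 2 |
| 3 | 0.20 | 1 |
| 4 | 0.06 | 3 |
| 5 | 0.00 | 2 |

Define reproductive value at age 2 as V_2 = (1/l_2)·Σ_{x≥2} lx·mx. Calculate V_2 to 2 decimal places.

2.95

lx·mx for x ≥ 2: 0.8, 0.2, 0.18, 0 → sum = 1.18
V_2 = 1.18 / l_2 = 1.18 / 0.4 = 2.95 → 2.95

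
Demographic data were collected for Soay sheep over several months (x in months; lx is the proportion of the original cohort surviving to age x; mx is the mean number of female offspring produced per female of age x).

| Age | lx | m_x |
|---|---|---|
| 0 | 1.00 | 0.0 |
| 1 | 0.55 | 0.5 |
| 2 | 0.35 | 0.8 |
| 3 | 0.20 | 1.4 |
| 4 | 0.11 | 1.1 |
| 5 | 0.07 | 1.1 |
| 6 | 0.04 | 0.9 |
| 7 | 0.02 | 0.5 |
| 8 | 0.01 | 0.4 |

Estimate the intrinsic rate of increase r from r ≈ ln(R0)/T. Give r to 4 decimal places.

0.0302

R0 = Σ lx·mx = 0 + 0.275 + 0.28 + 0.28 + 0.121 + 0.077 + 0.036 + 0.01 + 0.004 = 1.083
Σ x·lx·mx = 2.862; T = 2.862/1.083 = 2.64266…
r ≈ ln(R0)/T = ln(1.083)/2.64266… = 0.030172… → 0.0302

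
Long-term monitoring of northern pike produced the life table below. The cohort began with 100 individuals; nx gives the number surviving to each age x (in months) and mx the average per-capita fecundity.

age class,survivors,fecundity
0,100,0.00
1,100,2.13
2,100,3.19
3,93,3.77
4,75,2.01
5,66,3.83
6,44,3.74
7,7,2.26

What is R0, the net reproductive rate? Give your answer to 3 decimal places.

lx = nx/n0 = nx/100: 1, 1, 1, 0.93, 0.75, 0.66, 0.44, 0.07
lx·mx by age: 0, 2.13, 3.19, 3.5061, 1.5075, 2.5278, 1.6456, 0.1582
R0 = Σ lx·mx = 14.6652 → 14.665

14.665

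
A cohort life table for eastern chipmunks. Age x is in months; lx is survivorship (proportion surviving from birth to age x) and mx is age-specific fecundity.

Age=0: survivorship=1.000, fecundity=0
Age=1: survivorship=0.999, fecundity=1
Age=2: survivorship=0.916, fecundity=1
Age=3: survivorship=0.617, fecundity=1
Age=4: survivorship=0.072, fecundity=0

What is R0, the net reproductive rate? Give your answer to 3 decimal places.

2.532

lx·mx by age: 0, 0.999, 0.916, 0.617, 0
R0 = Σ lx·mx = 2.532 → 2.532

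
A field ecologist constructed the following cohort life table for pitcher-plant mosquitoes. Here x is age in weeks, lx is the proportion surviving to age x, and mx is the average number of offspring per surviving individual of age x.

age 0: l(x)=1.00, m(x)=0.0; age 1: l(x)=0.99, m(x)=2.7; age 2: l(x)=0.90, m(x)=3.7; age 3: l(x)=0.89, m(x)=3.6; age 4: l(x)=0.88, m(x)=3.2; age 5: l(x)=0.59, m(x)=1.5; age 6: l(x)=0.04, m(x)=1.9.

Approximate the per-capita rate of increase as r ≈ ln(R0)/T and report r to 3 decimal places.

R0 = Σ lx·mx = 0 + 2.673 + 3.33 + 3.204 + 2.816 + 0.885 + 0.076 = 12.984
Σ x·lx·mx = 35.09; T = 35.09/12.984 = 2.70256…
r ≈ ln(R0)/T = ln(12.984)/2.70256… = 0.94863… → 0.949

0.949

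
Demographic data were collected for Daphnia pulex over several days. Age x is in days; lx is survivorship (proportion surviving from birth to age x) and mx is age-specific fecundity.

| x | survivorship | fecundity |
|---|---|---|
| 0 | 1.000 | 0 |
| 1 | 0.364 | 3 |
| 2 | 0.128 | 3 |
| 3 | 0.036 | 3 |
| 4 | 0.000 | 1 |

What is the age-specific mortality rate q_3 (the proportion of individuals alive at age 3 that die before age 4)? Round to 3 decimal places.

q_3 = (l_3 − l_4) / l_3 = (0.036 − 0) / 0.036
     = 0.036 / 0.036 = 1 → 1.000

1.000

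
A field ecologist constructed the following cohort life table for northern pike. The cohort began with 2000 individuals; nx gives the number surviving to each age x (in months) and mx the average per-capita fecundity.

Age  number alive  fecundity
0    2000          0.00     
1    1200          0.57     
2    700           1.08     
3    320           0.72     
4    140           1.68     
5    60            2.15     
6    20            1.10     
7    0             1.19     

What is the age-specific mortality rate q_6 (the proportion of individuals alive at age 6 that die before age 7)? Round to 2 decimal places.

lx = nx/n0 = nx/2000: 1, 0.6, 0.35, 0.16, 0.07, 0.03, 0.01, 0
q_6 = (l_6 − l_7) / l_6 = (0.01 − 0) / 0.01
     = 0.01 / 0.01 = 1 → 1.00

1.00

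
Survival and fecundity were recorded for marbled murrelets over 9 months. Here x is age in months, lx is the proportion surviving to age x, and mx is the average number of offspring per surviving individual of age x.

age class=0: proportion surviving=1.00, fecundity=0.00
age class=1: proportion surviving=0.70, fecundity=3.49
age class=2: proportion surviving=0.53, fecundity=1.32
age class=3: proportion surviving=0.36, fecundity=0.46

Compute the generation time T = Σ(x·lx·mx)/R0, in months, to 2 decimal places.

lx·mx: 0, 2.443, 0.6996, 0.1656 → R0 = 3.3082
x·lx·mx: 0, 2.443, 1.3992, 0.4968 → Σ = 4.339
T = 4.339 / 3.3082 = 1.311589… → 1.31

1.31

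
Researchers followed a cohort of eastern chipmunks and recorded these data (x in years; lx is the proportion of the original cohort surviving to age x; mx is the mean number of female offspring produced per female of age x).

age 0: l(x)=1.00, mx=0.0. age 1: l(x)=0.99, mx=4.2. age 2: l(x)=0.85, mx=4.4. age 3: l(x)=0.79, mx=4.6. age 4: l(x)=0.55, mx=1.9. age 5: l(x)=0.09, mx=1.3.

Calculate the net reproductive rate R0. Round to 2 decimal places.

lx·mx by age: 0, 4.158, 3.74, 3.634, 1.045, 0.117
R0 = Σ lx·mx = 12.694 → 12.69

12.69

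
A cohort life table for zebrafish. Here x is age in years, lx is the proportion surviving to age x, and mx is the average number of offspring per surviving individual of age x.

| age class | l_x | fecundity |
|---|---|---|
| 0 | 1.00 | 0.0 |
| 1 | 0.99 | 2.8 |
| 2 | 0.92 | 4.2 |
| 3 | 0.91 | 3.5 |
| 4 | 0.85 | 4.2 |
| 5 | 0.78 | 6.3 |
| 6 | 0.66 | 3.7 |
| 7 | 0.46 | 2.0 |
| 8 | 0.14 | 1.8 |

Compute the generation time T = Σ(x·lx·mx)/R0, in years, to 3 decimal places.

lx·mx: 0, 2.772, 3.864, 3.185, 3.57, 4.914, 2.442, 0.92, 0.252 → R0 = 21.919
x·lx·mx: 0, 2.772, 7.728, 9.555, 14.28, 24.57, 14.652, 6.44, 2.016 → Σ = 82.013
T = 82.013 / 21.919 = 3.74164… → 3.742

3.742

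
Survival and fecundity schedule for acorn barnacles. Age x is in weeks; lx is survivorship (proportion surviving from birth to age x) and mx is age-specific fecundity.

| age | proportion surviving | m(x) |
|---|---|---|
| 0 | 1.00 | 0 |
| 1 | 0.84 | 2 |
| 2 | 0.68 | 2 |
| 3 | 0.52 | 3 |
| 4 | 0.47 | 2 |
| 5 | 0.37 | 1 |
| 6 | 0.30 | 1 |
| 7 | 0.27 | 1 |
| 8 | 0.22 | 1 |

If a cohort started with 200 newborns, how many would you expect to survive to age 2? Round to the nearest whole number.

Expected survivors = N0 · l_2 = 200 × 0.68 = 136 → 136

136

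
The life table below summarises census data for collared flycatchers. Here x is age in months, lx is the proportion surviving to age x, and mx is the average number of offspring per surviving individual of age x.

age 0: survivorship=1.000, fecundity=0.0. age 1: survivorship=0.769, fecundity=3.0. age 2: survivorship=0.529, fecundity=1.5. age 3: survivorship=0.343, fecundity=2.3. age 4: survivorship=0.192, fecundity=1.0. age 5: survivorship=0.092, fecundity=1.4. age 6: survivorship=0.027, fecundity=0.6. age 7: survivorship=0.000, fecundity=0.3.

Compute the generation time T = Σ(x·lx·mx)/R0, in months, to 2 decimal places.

lx·mx: 0, 2.307, 0.7935, 0.7889, 0.192, 0.1288, 0.0162, 0 → R0 = 4.2264
x·lx·mx: 0, 2.307, 1.587, 2.3667, 0.768, 0.644, 0.0972, 0 → Σ = 7.7699
T = 7.7699 / 4.2264 = 1.83842… → 1.84

1.84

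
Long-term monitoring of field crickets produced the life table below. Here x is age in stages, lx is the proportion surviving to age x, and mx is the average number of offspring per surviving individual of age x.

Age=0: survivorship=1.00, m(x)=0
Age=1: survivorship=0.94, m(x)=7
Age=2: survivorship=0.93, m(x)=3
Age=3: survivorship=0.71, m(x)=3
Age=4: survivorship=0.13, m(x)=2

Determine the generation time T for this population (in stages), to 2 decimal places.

lx·mx: 0, 6.58, 2.79, 2.13, 0.26 → R0 = 11.76
x·lx·mx: 0, 6.58, 5.58, 6.39, 1.04 → Σ = 19.59
T = 19.59 / 11.76 = 1.665816… → 1.67

1.67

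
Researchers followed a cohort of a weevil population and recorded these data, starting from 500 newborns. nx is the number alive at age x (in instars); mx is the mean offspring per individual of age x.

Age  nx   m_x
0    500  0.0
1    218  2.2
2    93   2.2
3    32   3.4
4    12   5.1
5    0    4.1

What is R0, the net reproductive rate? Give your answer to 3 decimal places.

lx = nx/n0 = nx/500: 1, 0.436, 0.186, 0.064, 0.024, 0
lx·mx by age: 0, 0.9592, 0.4092, 0.2176, 0.1224, 0
R0 = Σ lx·mx = 1.7084 → 1.708

1.708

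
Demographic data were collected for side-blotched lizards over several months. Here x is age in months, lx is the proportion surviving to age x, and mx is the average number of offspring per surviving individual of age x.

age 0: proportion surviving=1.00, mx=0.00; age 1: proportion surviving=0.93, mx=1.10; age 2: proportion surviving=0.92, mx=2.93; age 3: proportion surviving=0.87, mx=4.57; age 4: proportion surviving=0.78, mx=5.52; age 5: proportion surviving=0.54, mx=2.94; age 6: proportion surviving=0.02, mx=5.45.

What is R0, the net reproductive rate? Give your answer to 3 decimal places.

lx·mx by age: 0, 1.023, 2.6956, 3.9759, 4.3056, 1.5876, 0.109
R0 = Σ lx·mx = 13.6967 → 13.697

13.697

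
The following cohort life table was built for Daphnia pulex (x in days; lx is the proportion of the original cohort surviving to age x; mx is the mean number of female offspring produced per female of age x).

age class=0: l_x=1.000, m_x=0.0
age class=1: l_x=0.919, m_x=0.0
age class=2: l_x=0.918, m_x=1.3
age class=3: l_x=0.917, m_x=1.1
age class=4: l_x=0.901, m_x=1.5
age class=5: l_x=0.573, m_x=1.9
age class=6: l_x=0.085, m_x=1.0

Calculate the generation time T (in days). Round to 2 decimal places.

lx·mx: 0, 0, 1.1934, 1.0087, 1.3515, 1.0887, 0.085 → R0 = 4.7273
x·lx·mx: 0, 0, 2.3868, 3.0261, 5.406, 5.4435, 0.51 → Σ = 16.7724
T = 16.7724 / 4.7273 = 3.547987… → 3.55

3.55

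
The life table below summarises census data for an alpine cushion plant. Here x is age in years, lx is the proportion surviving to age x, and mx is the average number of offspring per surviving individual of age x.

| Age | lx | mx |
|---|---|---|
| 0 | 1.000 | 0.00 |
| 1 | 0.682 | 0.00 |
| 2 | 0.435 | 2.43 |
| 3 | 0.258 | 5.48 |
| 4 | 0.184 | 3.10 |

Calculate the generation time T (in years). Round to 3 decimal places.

2.840

lx·mx: 0, 0, 1.05705, 1.41384, 0.5704 → R0 = 3.04129
x·lx·mx: 0, 0, 2.1141, 4.24152, 2.2816 → Σ = 8.63722
T = 8.63722 / 3.04129 = 2.839986… → 2.840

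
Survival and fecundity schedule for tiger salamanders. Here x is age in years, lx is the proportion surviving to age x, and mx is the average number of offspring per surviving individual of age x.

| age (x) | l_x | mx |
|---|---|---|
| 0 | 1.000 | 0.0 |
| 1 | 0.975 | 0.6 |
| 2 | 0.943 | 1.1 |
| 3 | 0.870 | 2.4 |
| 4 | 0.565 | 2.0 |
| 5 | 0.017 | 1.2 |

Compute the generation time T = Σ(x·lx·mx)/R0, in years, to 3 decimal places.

lx·mx: 0, 0.585, 1.0373, 2.088, 1.13, 0.0204 → R0 = 4.8607
x·lx·mx: 0, 0.585, 2.0746, 6.264, 4.52, 0.102 → Σ = 13.5456
T = 13.5456 / 4.8607 = 2.786759… → 2.787

2.787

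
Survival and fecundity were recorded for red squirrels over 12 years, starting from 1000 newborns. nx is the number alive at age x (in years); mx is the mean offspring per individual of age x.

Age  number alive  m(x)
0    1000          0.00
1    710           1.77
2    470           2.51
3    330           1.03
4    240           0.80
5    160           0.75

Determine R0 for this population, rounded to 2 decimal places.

lx = nx/n0 = nx/1000: 1, 0.71, 0.47, 0.33, 0.24, 0.16
lx·mx by age: 0, 1.2567, 1.1797, 0.3399, 0.192, 0.12
R0 = Σ lx·mx = 3.0883 → 3.09

3.09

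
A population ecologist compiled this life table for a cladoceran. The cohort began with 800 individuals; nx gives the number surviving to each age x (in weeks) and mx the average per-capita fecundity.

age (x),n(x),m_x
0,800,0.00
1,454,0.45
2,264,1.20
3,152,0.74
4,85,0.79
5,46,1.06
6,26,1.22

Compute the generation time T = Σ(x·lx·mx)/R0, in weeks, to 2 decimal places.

lx = nx/n0 = nx/800: 1, 0.5675, 0.33, 0.19, 0.10625, 0.0575, 0.0325
lx·mx: 0, 0.255375, 0.396, 0.1406, 0.083938…, 0.06095, 0.03965 → R0 = 0.976513…
x·lx·mx: 0, 0.255375, 0.792, 0.4218, 0.33575…, 0.30475, 0.2379 → Σ = 2.347575…
T = 2.347575… / 0.976513… = 2.40404… → 2.40

2.40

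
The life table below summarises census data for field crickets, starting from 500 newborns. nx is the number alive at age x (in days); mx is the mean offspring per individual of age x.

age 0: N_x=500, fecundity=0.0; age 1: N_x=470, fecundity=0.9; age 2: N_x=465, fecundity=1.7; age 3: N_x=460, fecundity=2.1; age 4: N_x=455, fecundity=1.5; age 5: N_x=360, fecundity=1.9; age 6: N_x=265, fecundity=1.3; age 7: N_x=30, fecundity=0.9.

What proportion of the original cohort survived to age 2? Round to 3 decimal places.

0.930

l_2 = n_2/n_0 = 465/500 = 0.93 → 0.930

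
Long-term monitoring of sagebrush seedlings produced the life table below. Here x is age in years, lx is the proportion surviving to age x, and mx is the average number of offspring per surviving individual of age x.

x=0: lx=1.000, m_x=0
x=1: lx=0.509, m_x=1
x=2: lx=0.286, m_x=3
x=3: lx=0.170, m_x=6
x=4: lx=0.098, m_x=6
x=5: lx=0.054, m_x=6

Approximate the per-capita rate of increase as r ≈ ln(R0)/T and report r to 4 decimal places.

0.4254

R0 = Σ lx·mx = 0 + 0.509 + 0.858 + 1.02 + 0.588 + 0.324 = 3.299
Σ x·lx·mx = 9.257; T = 9.257/3.299 = 2.806…
r ≈ ln(R0)/T = ln(3.299)/2.806… = 0.425381… → 0.4254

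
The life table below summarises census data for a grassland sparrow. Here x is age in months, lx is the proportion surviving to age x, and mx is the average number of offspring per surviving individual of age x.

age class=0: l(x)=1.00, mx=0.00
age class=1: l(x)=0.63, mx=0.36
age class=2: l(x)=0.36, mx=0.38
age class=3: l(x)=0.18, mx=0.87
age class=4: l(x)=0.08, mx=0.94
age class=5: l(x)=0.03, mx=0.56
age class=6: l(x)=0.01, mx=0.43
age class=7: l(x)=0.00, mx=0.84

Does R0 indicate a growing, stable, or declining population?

declining

R0 = Σ lx·mx = 0 + 0.2268 + 0.1368 + 0.1566 + 0.0752 + 0.0168 + 0.0043 + 0 = 0.6165
R0 < 1, so the population is declining.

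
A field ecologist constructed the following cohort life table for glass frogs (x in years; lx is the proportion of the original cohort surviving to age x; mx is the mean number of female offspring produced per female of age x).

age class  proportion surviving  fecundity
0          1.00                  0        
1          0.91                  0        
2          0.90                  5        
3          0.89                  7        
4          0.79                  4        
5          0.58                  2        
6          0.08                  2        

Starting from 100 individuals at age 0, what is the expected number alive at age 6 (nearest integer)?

8

Expected survivors = N0 · l_6 = 100 × 0.08 = 8 → 8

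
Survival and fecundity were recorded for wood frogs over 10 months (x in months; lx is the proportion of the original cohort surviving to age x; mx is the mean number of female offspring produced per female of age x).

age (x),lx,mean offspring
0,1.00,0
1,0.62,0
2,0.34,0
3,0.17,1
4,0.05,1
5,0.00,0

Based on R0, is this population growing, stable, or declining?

R0 = Σ lx·mx = 0 + 0 + 0 + 0.17 + 0.05 + 0 = 0.22
R0 < 1, so the population is declining.

declining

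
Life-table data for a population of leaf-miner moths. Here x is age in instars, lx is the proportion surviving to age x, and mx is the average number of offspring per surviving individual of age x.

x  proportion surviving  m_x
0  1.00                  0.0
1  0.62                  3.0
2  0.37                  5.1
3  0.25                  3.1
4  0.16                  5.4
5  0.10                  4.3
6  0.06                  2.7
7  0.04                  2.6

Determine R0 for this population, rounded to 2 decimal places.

lx·mx by age: 0, 1.86, 1.887, 0.775, 0.864, 0.43, 0.162, 0.104
R0 = Σ lx·mx = 6.082 → 6.08

6.08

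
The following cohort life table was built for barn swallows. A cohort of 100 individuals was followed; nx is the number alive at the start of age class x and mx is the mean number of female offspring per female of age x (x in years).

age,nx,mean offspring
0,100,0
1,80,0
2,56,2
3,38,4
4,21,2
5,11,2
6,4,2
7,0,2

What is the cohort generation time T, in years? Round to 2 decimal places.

lx = nx/n0 = nx/100: 1, 0.8, 0.56, 0.38, 0.21, 0.11, 0.04, 0
lx·mx: 0, 0, 1.12, 1.52, 0.42, 0.22, 0.08, 0 → R0 = 3.36
x·lx·mx: 0, 0, 2.24, 4.56, 1.68, 1.1, 0.48, 0 → Σ = 10.06
T = 10.06 / 3.36 = 2.994048… → 2.99

2.99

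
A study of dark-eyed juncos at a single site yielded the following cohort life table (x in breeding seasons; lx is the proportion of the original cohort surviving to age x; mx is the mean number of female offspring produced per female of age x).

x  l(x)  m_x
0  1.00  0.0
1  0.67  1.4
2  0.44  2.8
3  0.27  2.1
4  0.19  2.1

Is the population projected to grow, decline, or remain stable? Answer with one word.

R0 = Σ lx·mx = 0 + 0.938 + 1.232 + 0.567 + 0.399 = 3.136
R0 > 1, so the population is growing.

growing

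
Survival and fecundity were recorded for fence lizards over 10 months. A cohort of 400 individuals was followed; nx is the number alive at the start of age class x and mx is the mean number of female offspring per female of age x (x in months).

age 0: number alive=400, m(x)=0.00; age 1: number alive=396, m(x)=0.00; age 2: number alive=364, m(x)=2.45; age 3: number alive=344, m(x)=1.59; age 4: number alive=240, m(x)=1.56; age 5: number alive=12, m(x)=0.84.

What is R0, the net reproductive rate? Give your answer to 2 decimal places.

4.56

lx = nx/n0 = nx/400: 1, 0.99, 0.91, 0.86, 0.6, 0.03
lx·mx by age: 0, 0, 2.2295, 1.3674, 0.936, 0.0252
R0 = Σ lx·mx = 4.5581 → 4.56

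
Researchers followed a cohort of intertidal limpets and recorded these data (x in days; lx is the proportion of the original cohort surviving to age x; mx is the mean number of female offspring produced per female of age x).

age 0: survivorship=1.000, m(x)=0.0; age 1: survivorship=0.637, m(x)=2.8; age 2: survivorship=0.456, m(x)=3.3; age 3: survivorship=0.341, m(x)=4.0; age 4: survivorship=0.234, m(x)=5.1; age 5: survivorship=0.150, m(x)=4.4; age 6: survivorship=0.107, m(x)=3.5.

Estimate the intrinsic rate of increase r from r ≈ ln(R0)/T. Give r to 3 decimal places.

R0 = Σ lx·mx = 0 + 1.7836 + 1.5048 + 1.364 + 1.1934 + 0.66 + 0.3745 = 6.8803
Σ x·lx·mx = 19.2058; T = 19.2058/6.8803 = 2.79142…
r ≈ ln(R0)/T = ln(6.8803)/2.79142… = 0.69093… → 0.691

0.691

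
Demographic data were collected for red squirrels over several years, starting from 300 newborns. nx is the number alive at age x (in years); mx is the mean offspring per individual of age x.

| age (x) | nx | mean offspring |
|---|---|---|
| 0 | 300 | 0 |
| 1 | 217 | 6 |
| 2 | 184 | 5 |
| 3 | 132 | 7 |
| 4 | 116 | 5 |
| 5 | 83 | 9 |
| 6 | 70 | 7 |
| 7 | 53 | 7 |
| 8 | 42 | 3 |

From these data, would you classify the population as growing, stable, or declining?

growing

lx = nx/n0 = nx/300: 1, 0.72333…, 0.61333…, 0.44, 0.38667…, 0.27667…, 0.23333…, 0.17667…, 0.14
R0 = Σ lx·mx = 0 + 4.34… + 3.066667… + 3.08 + 1.933333… + 2.49… + 1.633333… + 1.236667… + 0.42 = 18.2…
R0 > 1, so the population is growing.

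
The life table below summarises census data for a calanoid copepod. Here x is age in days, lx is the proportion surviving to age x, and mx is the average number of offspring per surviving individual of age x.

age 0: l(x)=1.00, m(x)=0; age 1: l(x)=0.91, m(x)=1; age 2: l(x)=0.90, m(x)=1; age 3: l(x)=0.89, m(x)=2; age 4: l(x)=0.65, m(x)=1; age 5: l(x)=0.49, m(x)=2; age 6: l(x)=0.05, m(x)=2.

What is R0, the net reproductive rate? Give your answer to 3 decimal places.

lx·mx by age: 0, 0.91, 0.9, 1.78, 0.65, 0.98, 0.1
R0 = Σ lx·mx = 5.32 → 5.320

5.320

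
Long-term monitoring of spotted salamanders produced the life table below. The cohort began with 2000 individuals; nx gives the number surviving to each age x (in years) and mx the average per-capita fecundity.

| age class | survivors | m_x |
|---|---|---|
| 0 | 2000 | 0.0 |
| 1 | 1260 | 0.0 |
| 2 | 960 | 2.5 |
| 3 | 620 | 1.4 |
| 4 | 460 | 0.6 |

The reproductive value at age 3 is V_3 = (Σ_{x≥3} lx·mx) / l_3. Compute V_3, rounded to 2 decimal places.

1.85

lx = nx/n0 = nx/2000: 1, 0.63, 0.48, 0.31, 0.23
lx·mx for x ≥ 3: 0.434, 0.138 → sum = 0.572
V_3 = 0.572 / l_3 = 0.572 / 0.31 = 1.845161… → 1.85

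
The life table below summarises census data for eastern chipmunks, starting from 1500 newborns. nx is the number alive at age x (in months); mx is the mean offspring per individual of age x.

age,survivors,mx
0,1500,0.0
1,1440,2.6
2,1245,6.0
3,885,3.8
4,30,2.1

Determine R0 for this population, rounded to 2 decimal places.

lx = nx/n0 = nx/1500: 1, 0.96, 0.83, 0.59, 0.02
lx·mx by age: 0, 2.496, 4.98, 2.242, 0.042
R0 = Σ lx·mx = 9.76 → 9.76

9.76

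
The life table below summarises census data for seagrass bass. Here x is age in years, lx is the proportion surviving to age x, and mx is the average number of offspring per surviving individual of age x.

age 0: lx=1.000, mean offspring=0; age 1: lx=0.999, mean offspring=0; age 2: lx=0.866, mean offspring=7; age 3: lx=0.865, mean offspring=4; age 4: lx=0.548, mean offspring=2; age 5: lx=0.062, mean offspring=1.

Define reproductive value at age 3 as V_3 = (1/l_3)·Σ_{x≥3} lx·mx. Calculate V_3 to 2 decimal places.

lx·mx for x ≥ 3: 3.46, 1.096, 0.062 → sum = 4.618
V_3 = 4.618 / l_3 = 4.618 / 0.865 = 5.338728… → 5.34

5.34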